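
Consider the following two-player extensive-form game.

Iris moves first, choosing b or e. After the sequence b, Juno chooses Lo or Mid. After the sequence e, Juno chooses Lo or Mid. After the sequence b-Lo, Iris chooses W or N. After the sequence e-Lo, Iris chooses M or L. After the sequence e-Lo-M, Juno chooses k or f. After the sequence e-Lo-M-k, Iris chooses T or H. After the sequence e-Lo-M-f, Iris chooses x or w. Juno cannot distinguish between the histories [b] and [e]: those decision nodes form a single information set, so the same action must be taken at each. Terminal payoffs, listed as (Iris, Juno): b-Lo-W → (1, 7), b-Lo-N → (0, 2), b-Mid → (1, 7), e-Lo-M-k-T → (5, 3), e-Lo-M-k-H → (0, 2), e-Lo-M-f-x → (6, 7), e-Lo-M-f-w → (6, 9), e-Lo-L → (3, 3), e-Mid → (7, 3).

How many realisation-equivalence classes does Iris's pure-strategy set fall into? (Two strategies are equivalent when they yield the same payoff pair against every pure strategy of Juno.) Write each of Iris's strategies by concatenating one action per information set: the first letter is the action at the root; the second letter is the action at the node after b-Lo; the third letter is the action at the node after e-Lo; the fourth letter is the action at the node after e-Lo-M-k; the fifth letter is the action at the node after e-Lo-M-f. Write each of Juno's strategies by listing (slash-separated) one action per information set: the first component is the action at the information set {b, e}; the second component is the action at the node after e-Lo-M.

7

Iris has 32 pure strategies: bWMTx, bWMTw, bWMHx, bWMHw, bWLTx, bWLTw, bWLHx, bWLHw, bNMTx, bNMTw, bNMHx, bNMHw, bNLTx, bNLTw, bNLHx, bNLHw, eWMTx, eWMTw, eWMHx, eWMHw, eWLTx, eWLTw, eWLHx, eWLHw, eNMTx, eNMTw, eNMHx, eNMHw, eNLTx, eNLTw, eNLHx, eNLHw. Columns: Lo/k, Lo/f, Mid/k, Mid/f.
{bWMTx, bWMTw, bWMHx, bWMHw, bWLTx, bWLTw, bWLHx, bWLHw} → row (1,7) (1,7) (1,7) (1,7)
{bNMTx, bNMTw, bNMHx, bNMHw, bNLTx, bNLTw, bNLHx, bNLHw} → row (0,2) (0,2) (1,7) (1,7)
{eWMTx, eNMTx} → row (5,3) (6,7) (7,3) (7,3)
{eWMTw, eNMTw} → row (5,3) (6,9) (7,3) (7,3)
{eWMHx, eNMHx} → row (0,2) (6,7) (7,3) (7,3)
{eWMHw, eNMHw} → row (0,2) (6,9) (7,3) (7,3)
{eWLTx, eWLTw, eWLHx, eWLHw, eNLTx, eNLTw, eNLHx, eNLHw} → row (3,3) (3,3) (7,3) (7,3)
That's 7 distinct rows out of 32 strategies.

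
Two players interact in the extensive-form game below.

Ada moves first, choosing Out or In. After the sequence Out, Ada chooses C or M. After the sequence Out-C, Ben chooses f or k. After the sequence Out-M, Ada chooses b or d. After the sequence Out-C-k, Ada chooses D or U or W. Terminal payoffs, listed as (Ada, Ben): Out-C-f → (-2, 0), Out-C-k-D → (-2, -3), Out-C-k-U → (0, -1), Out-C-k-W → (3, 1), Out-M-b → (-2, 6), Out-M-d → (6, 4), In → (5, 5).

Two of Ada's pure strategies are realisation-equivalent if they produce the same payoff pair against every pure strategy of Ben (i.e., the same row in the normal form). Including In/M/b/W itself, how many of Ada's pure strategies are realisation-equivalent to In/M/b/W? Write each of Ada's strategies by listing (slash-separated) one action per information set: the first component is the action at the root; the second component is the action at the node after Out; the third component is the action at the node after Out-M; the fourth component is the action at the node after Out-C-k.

12

Row for In/M/b/W (columns f, k): (5,5) (5,5).
Under In/M/b/W, Ada's choice at the node after Out and at the node after Out-M and at the node after Out-C-k can never be reached regardless of what Ben does, so varying those choices leaves every outcome unchanged.
Holding the reachable choices fixed and varying the unreachable ones freely already gives 2 × 2 × 3 = 12 equivalent strategies.
No other strategy reproduces this row, so those 12 are the full class: In/C/b/D, In/C/b/U, In/C/b/W, In/C/d/D, In/C/d/U, In/C/d/W, In/M/b/D, In/M/b/U, In/M/b/W, In/M/d/D, In/M/d/U, In/M/d/W.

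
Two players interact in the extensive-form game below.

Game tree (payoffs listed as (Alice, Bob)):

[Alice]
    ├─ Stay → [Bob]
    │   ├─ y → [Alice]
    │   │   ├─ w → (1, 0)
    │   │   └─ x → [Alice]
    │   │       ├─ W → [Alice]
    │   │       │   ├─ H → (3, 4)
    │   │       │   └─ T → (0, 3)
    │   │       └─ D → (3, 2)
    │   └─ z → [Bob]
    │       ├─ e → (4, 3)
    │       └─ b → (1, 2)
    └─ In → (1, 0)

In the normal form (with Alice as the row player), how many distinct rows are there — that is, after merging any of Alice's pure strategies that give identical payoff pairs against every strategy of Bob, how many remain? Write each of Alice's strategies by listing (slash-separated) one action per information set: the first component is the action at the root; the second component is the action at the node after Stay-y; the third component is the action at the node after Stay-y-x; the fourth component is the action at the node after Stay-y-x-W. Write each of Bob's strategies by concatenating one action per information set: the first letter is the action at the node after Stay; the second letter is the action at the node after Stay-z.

Alice has 16 pure strategies: Stay/w/W/H, Stay/w/W/T, Stay/w/D/H, Stay/w/D/T, Stay/x/W/H, Stay/x/W/T, Stay/x/D/H, Stay/x/D/T, In/w/W/H, In/w/W/T, In/w/D/H, In/w/D/T, In/x/W/H, In/x/W/T, In/x/D/H, In/x/D/T. Columns: ye, yb, ze, zb.
{Stay/w/W/H, Stay/w/W/T, Stay/w/D/H, Stay/w/D/T} → row (1,0) (1,0) (4,3) (1,2)
{Stay/x/W/H} → row (3,4) (3,4) (4,3) (1,2)
{Stay/x/W/T} → row (0,3) (0,3) (4,3) (1,2)
{Stay/x/D/H, Stay/x/D/T} → row (3,2) (3,2) (4,3) (1,2)
{In/w/W/H, In/w/W/T, In/w/D/H, In/w/D/T, In/x/W/H, In/x/W/T, In/x/D/H, In/x/D/T} → row (1,0) (1,0) (1,0) (1,0)
That's 5 distinct rows out of 16 strategies.

5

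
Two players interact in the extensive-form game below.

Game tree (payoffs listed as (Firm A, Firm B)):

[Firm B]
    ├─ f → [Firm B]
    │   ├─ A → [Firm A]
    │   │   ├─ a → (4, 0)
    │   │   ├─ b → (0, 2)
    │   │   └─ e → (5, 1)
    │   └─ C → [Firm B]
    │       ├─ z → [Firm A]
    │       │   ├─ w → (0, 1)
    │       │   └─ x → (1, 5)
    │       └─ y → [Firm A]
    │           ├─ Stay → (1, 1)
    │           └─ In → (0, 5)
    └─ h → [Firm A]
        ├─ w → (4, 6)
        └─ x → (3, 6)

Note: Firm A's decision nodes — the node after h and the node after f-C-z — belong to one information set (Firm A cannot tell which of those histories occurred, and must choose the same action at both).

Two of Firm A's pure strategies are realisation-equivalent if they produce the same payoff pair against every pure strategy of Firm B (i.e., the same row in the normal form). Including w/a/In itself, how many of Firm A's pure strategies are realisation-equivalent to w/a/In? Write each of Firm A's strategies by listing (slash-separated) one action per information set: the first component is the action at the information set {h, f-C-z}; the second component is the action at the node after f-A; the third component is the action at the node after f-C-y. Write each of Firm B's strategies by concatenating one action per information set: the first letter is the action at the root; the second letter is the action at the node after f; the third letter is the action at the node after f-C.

Row for w/a/In (columns fAz, fAy, fCz, fCy, hAz, hAy, hCz, hCy): (4,0) (4,0) (0,1) (0,5) (4,6) (4,6) (4,6) (4,6).
Every one of Firm A's information sets is on the play path for some reply by Firm B when Firm A follows w/a/In.
Changing the action at any of them therefore changes at least one column, so only w/a/In itself gives this row.

1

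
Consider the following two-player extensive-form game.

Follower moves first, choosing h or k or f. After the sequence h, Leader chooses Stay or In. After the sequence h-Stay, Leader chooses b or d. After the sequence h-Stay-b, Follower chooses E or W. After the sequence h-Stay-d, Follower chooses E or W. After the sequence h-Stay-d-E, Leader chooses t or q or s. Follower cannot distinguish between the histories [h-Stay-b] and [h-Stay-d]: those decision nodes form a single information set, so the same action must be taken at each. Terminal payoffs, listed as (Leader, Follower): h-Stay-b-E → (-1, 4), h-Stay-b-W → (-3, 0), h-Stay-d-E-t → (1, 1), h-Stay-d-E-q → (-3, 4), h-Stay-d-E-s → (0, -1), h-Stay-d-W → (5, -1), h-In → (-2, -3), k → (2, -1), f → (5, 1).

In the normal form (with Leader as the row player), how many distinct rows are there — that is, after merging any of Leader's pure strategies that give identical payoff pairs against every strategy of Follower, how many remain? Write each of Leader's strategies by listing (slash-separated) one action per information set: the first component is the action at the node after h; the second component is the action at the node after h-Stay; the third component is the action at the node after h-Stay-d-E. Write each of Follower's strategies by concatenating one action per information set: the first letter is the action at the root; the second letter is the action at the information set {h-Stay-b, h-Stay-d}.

5

Leader has 12 pure strategies: Stay/b/t, Stay/b/q, Stay/b/s, Stay/d/t, Stay/d/q, Stay/d/s, In/b/t, In/b/q, In/b/s, In/d/t, In/d/q, In/d/s. Columns: hE, hW, kE, kW, fE, fW.
{Stay/b/t, Stay/b/q, Stay/b/s} → row (-1,4) (-3,0) (2,-1) (2,-1) (5,1) (5,1)
{Stay/d/t} → row (1,1) (5,-1) (2,-1) (2,-1) (5,1) (5,1)
{Stay/d/q} → row (-3,4) (5,-1) (2,-1) (2,-1) (5,1) (5,1)
{Stay/d/s} → row (0,-1) (5,-1) (2,-1) (2,-1) (5,1) (5,1)
{In/b/t, In/b/q, In/b/s, In/d/t, In/d/q, In/d/s} → row (-2,-3) (-2,-3) (2,-1) (2,-1) (5,1) (5,1)
That's 5 distinct rows out of 12 strategies.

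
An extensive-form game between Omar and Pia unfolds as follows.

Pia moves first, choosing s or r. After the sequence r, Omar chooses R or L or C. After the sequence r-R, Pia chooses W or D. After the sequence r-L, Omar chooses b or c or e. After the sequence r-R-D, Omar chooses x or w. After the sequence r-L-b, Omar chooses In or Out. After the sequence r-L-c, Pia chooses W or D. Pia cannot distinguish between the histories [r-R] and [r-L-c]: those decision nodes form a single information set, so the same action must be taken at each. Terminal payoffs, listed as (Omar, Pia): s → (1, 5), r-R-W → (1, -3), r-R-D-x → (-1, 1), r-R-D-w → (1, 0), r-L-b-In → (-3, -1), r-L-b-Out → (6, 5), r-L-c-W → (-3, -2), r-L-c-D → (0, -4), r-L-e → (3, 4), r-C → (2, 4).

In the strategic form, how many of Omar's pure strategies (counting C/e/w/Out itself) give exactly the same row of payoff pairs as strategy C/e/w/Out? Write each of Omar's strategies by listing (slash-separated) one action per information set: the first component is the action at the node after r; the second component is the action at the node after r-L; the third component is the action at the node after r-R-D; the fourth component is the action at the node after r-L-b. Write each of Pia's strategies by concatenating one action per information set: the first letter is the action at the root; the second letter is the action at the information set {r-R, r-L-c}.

12

Row for C/e/w/Out (columns sW, sD, rW, rD): (1,5) (1,5) (2,4) (2,4).
Under C/e/w/Out, Omar's choice at the node after r-L and at the node after r-R-D and at the node after r-L-b can never be reached regardless of what Pia does, so varying those choices leaves every outcome unchanged.
Holding the reachable choices fixed and varying the unreachable ones freely already gives 3 × 2 × 2 = 12 equivalent strategies.
No other strategy reproduces this row, so those 12 are the full class: C/b/x/In, C/b/x/Out, C/b/w/In, C/b/w/Out, C/c/x/In, C/c/x/Out, C/c/w/In, C/c/w/Out, C/e/x/In, C/e/x/Out, C/e/w/In, C/e/w/Out.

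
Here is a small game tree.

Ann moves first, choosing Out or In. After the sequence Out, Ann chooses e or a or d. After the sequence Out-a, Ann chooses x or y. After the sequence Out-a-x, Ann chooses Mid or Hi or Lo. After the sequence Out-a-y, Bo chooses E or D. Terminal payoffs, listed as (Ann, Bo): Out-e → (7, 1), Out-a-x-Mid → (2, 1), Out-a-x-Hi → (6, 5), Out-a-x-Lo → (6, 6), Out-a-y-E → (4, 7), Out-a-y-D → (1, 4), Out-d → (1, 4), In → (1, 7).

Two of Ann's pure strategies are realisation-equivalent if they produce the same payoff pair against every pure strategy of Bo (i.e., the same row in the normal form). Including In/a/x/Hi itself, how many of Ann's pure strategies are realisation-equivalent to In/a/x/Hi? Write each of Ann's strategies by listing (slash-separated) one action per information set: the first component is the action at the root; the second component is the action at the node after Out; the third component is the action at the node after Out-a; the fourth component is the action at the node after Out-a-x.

18

Row for In/a/x/Hi (columns E, D): (1,7) (1,7).
Under In/a/x/Hi, Ann's choice at the node after Out and at the node after Out-a and at the node after Out-a-x can never be reached regardless of what Bo does, so varying those choices leaves every outcome unchanged.
Holding the reachable choices fixed and varying the unreachable ones freely already gives 3 × 2 × 3 = 18 equivalent strategies.
No other strategy reproduces this row, so those 18 are the full class: In/e/x/Mid, In/e/x/Hi, In/e/x/Lo, In/e/y/Mid, In/e/y/Hi, In/e/y/Lo, In/a/x/Mid, In/a/x/Hi, In/a/x/Lo, In/a/y/Mid, In/a/y/Hi, In/a/y/Lo, In/d/x/Mid, In/d/x/Hi, In/d/x/Lo, In/d/y/Mid, In/d/y/Hi, In/d/y/Lo.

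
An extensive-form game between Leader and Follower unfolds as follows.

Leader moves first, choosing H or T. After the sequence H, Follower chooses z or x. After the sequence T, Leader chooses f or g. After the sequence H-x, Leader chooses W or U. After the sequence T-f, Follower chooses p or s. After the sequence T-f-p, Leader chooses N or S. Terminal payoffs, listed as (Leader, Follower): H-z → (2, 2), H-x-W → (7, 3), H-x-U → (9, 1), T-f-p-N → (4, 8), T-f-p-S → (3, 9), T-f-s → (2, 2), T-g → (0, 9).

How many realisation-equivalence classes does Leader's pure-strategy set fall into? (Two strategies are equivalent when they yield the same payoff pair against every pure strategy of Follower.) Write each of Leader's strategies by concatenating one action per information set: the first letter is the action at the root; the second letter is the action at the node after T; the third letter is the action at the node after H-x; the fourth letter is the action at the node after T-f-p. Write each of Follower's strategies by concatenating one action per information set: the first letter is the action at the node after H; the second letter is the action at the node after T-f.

Leader has 16 pure strategies: HfWN, HfWS, HfUN, HfUS, HgWN, HgWS, HgUN, HgUS, TfWN, TfWS, TfUN, TfUS, TgWN, TgWS, TgUN, TgUS. Columns: zp, zs, xp, xs.
{HfWN, HfWS, HgWN, HgWS} → row (2,2) (2,2) (7,3) (7,3)
{HfUN, HfUS, HgUN, HgUS} → row (2,2) (2,2) (9,1) (9,1)
{TfWN, TfUN} → row (4,8) (2,2) (4,8) (2,2)
{TfWS, TfUS} → row (3,9) (2,2) (3,9) (2,2)
{TgWN, TgWS, TgUN, TgUS} → row (0,9) (0,9) (0,9) (0,9)
That's 5 distinct rows out of 16 strategies.

5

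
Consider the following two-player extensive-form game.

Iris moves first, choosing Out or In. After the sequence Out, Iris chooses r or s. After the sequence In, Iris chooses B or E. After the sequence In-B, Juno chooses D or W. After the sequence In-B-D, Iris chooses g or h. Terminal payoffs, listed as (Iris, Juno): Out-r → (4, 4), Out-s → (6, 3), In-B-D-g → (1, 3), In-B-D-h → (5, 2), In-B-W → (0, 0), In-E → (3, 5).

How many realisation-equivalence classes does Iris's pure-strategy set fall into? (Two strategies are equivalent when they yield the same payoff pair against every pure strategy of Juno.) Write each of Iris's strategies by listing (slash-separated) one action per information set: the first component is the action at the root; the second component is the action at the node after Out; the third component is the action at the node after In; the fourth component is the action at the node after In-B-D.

Iris has 16 pure strategies: Out/r/B/g, Out/r/B/h, Out/r/E/g, Out/r/E/h, Out/s/B/g, Out/s/B/h, Out/s/E/g, Out/s/E/h, In/r/B/g, In/r/B/h, In/r/E/g, In/r/E/h, In/s/B/g, In/s/B/h, In/s/E/g, In/s/E/h. Columns: D, W.
{Out/r/B/g, Out/r/B/h, Out/r/E/g, Out/r/E/h} → row (4,4) (4,4)
{Out/s/B/g, Out/s/B/h, Out/s/E/g, Out/s/E/h} → row (6,3) (6,3)
{In/r/B/g, In/s/B/g} → row (1,3) (0,0)
{In/r/B/h, In/s/B/h} → row (5,2) (0,0)
{In/r/E/g, In/r/E/h, In/s/E/g, In/s/E/h} → row (3,5) (3,5)
That's 5 distinct rows out of 16 strategies.

5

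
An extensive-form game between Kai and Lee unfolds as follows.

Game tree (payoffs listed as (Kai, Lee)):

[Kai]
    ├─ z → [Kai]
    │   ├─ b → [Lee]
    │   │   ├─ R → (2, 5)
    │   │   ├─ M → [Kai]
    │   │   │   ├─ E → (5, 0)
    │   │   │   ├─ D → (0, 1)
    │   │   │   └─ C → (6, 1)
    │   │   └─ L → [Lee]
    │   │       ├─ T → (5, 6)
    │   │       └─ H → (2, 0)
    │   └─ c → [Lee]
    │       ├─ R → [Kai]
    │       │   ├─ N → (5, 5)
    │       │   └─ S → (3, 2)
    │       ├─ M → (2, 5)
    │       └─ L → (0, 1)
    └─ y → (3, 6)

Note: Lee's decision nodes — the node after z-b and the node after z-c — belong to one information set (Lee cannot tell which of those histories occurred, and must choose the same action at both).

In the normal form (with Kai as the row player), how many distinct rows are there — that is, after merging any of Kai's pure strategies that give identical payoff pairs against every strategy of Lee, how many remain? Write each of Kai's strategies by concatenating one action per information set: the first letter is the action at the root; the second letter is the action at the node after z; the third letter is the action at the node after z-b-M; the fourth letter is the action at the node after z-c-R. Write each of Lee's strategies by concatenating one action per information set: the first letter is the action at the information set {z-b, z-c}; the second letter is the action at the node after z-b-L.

6

Kai has 24 pure strategies: zbEN, zbES, zbDN, zbDS, zbCN, zbCS, zcEN, zcES, zcDN, zcDS, zcCN, zcCS, ybEN, ybES, ybDN, ybDS, ybCN, ybCS, ycEN, ycES, ycDN, ycDS, ycCN, ycCS. Columns: RT, RH, MT, MH, LT, LH.
{zbEN, zbES} → row (2,5) (2,5) (5,0) (5,0) (5,6) (2,0)
{zbDN, zbDS} → row (2,5) (2,5) (0,1) (0,1) (5,6) (2,0)
{zbCN, zbCS} → row (2,5) (2,5) (6,1) (6,1) (5,6) (2,0)
{zcEN, zcDN, zcCN} → row (5,5) (5,5) (2,5) (2,5) (0,1) (0,1)
{zcES, zcDS, zcCS} → row (3,2) (3,2) (2,5) (2,5) (0,1) (0,1)
{ybEN, ybES, ybDN, ybDS, ybCN, ybCS, ycEN, ycES, ycDN, ycDS, ycCN, ycCS} → row (3,6) (3,6) (3,6) (3,6) (3,6) (3,6)
That's 6 distinct rows out of 24 strategies.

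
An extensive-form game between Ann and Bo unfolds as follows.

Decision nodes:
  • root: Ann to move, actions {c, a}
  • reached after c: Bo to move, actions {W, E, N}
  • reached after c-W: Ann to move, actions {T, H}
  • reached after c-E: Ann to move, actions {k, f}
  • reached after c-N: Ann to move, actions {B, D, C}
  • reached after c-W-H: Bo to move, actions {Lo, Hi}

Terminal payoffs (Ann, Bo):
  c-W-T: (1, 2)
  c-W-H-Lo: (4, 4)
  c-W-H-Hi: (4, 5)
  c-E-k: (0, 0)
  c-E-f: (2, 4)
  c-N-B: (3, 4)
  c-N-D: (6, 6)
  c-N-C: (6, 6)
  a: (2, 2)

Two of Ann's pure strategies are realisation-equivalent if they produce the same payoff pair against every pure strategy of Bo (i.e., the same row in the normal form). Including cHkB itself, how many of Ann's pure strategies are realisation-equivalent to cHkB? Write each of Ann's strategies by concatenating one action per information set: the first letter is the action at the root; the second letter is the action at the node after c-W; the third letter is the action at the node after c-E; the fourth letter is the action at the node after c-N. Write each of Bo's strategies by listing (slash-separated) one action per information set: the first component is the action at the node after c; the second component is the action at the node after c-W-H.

1

Row for cHkB (columns W/Lo, W/Hi, E/Lo, E/Hi, N/Lo, N/Hi): (4,4) (4,5) (0,0) (0,0) (3,4) (3,4).
Every one of Ann's information sets is on the play path for some reply by Bo when Ann follows cHkB.
Changing the action at any of them therefore changes at least one column, so only cHkB itself gives this row.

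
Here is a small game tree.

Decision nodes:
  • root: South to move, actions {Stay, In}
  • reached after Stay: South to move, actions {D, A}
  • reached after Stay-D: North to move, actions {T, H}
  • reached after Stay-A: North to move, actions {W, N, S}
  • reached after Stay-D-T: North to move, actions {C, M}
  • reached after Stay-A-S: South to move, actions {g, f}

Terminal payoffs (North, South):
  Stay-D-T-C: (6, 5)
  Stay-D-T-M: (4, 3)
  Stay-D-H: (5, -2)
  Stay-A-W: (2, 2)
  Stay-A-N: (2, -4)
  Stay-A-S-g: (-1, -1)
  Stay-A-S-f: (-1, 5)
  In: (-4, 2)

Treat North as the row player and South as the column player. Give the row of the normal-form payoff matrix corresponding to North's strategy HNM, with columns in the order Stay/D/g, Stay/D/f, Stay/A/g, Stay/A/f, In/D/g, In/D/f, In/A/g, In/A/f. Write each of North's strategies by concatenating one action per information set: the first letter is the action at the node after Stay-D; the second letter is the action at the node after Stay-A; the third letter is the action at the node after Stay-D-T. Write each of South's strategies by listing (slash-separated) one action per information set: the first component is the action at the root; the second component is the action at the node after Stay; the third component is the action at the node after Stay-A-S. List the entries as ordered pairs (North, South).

vs Stay/D/g: South plays Stay → South plays D at [Stay] → North plays H at [Stay-D] → (5, -2)
vs Stay/D/f: South plays Stay → South plays D at [Stay] → North plays H at [Stay-D] → (5, -2)
vs Stay/A/g: South plays Stay → South plays A at [Stay] → North plays N at [Stay-A] → (2, -4)
vs Stay/A/f: South plays Stay → South plays A at [Stay] → North plays N at [Stay-A] → (2, -4)
vs In/D/g: South plays In → (-4, 2)
vs In/D/f: South plays In → (-4, 2)
vs In/A/g: South plays In → (-4, 2)
vs In/A/f: South plays In → (-4, 2)

(5,-2) (5,-2) (2,-4) (2,-4) (-4,2) (-4,2) (-4,2) (-4,2)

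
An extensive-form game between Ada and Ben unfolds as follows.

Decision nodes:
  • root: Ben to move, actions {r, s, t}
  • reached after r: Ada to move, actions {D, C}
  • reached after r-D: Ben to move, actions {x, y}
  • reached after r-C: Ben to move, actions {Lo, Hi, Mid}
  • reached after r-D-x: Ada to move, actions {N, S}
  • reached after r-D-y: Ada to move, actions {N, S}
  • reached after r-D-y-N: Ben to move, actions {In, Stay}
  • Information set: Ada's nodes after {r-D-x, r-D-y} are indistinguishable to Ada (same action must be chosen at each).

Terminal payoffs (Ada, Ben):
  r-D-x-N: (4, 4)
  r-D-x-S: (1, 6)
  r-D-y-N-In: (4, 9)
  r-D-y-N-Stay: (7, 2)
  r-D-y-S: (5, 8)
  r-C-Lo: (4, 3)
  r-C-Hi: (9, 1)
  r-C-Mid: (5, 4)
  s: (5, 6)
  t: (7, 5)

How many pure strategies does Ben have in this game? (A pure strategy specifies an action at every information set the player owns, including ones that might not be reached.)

36

Ben owns the root with actions {r, s, t} — three choices.
Ben owns the node after r-D with actions {x, y} — two choices.
Ben owns the node after r-C with actions {Lo, Hi, Mid} — three choices.
Ben owns the node after r-D-y-N with actions {In, Stay} — two choices.
A pure strategy fixes one action at each information set independently, so the count is the product 3 × 2 × 3 × 2 = 36.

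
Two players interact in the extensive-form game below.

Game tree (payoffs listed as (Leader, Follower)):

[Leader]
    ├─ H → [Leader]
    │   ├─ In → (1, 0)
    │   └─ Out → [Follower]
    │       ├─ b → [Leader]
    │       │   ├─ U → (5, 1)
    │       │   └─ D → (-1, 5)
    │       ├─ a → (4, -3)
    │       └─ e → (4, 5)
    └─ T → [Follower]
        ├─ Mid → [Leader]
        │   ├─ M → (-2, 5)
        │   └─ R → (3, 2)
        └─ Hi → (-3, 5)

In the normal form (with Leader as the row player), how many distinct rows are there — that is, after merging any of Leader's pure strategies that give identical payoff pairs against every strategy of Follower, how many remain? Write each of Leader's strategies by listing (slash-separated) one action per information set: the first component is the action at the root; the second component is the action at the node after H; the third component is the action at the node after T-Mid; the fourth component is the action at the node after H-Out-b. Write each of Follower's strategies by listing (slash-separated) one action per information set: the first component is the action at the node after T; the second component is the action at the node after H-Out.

Leader has 16 pure strategies: H/In/M/U, H/In/M/D, H/In/R/U, H/In/R/D, H/Out/M/U, H/Out/M/D, H/Out/R/U, H/Out/R/D, T/In/M/U, T/In/M/D, T/In/R/U, T/In/R/D, T/Out/M/U, T/Out/M/D, T/Out/R/U, T/Out/R/D. Columns: Mid/b, Mid/a, Mid/e, Hi/b, Hi/a, Hi/e.
{H/In/M/U, H/In/M/D, H/In/R/U, H/In/R/D} → row (1,0) (1,0) (1,0) (1,0) (1,0) (1,0)
{H/Out/M/U, H/Out/R/U} → row (5,1) (4,-3) (4,5) (5,1) (4,-3) (4,5)
{H/Out/M/D, H/Out/R/D} → row (-1,5) (4,-3) (4,5) (-1,5) (4,-3) (4,5)
{T/In/M/U, T/In/M/D, T/Out/M/U, T/Out/M/D} → row (-2,5) (-2,5) (-2,5) (-3,5) (-3,5) (-3,5)
{T/In/R/U, T/In/R/D, T/Out/R/U, T/Out/R/D} → row (3,2) (3,2) (3,2) (-3,5) (-3,5) (-3,5)
That's 5 distinct rows out of 16 strategies.

5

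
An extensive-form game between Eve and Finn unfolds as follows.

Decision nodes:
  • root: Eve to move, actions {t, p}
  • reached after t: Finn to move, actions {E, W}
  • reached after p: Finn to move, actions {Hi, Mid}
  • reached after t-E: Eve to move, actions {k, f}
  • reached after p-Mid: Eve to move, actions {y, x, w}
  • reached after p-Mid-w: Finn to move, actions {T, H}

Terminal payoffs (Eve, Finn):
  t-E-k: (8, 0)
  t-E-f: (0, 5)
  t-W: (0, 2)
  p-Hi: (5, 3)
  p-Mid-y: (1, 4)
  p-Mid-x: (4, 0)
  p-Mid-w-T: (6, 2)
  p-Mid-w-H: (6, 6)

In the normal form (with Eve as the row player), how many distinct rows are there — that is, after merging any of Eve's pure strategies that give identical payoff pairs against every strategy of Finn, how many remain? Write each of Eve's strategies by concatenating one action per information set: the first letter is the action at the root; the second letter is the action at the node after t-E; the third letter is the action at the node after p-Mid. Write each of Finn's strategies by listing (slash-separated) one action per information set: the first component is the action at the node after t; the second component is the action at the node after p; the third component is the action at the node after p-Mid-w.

Eve has 12 pure strategies: tky, tkx, tkw, tfy, tfx, tfw, pky, pkx, pkw, pfy, pfx, pfw. Columns: E/Hi/T, E/Hi/H, E/Mid/T, E/Mid/H, W/Hi/T, W/Hi/H, W/Mid/T, W/Mid/H.
{tky, tkx, tkw} → row (8,0) (8,0) (8,0) (8,0) (0,2) (0,2) (0,2) (0,2)
{tfy, tfx, tfw} → row (0,5) (0,5) (0,5) (0,5) (0,2) (0,2) (0,2) (0,2)
{pky, pfy} → row (5,3) (5,3) (1,4) (1,4) (5,3) (5,3) (1,4) (1,4)
{pkx, pfx} → row (5,3) (5,3) (4,0) (4,0) (5,3) (5,3) (4,0) (4,0)
{pkw, pfw} → row (5,3) (5,3) (6,2) (6,6) (5,3) (5,3) (6,2) (6,6)
That's 5 distinct rows out of 12 strategies.

5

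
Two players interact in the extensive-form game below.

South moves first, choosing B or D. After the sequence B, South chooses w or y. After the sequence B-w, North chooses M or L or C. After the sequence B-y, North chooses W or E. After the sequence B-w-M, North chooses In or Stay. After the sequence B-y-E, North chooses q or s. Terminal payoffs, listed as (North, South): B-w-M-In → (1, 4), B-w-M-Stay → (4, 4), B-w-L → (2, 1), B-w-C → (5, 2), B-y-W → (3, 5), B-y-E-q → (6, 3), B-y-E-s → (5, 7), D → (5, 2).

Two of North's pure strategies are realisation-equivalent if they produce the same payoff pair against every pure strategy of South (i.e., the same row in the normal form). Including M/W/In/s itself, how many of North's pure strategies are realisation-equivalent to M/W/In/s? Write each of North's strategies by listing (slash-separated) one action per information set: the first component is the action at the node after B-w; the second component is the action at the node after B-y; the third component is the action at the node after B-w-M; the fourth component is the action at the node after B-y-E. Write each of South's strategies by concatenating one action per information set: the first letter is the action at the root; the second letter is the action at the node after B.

Row for M/W/In/s (columns Bw, By, Dw, Dy): (1,4) (3,5) (5,2) (5,2).
Under M/W/In/s, North's choice at the node after B-y-E can never be reached regardless of what South does, so varying those choices leaves every outcome unchanged.
Holding the reachable choices fixed and varying the unreachable one freely already gives 2 equivalent strategies.
No other strategy reproduces this row, so those 2 are the full class: M/W/In/q, M/W/In/s.

2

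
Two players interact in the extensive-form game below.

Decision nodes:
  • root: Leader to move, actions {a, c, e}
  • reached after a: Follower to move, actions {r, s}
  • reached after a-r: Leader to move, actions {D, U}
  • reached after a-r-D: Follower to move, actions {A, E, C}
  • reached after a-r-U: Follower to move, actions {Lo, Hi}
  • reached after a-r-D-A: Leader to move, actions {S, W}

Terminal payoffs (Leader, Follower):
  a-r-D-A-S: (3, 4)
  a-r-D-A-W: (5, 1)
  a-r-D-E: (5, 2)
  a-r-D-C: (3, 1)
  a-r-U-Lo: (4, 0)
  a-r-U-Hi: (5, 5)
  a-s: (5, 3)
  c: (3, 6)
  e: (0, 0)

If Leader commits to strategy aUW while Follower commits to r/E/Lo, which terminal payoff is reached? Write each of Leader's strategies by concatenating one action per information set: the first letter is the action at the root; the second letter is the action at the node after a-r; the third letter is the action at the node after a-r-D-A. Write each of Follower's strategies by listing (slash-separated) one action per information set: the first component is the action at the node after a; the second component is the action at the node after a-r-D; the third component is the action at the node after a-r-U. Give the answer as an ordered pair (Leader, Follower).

Trace the play path from the root:
  Leader plays a
  Follower plays r at [a]
  Leader plays U at [a-r]
  Follower plays Lo at [a-r-U]
→ terminal payoff (4, 0).
(Leader's choice at the node after a-r-D-A is never reached on this path, so it doesn't affect the outcome.)

(4, 0)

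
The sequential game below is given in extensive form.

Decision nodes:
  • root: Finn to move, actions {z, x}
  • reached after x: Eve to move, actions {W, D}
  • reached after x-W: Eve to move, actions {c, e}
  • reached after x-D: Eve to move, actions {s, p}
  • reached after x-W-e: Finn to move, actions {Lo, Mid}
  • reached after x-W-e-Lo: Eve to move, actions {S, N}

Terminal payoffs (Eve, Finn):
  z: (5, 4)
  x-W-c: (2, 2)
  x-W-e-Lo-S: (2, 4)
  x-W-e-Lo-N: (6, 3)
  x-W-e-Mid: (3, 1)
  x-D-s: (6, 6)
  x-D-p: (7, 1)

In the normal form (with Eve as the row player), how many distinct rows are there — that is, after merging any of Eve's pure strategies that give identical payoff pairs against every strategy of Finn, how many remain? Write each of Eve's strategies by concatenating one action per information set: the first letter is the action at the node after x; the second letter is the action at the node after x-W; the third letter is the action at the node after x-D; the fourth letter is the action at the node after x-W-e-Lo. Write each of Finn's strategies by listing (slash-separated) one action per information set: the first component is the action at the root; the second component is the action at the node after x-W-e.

Eve has 16 pure strategies: WcsS, WcsN, WcpS, WcpN, WesS, WesN, WepS, WepN, DcsS, DcsN, DcpS, DcpN, DesS, DesN, DepS, DepN. Columns: z/Lo, z/Mid, x/Lo, x/Mid.
{WcsS, WcsN, WcpS, WcpN} → row (5,4) (5,4) (2,2) (2,2)
{WesS, WepS} → row (5,4) (5,4) (2,4) (3,1)
{WesN, WepN} → row (5,4) (5,4) (6,3) (3,1)
{DcsS, DcsN, DesS, DesN} → row (5,4) (5,4) (6,6) (6,6)
{DcpS, DcpN, DepS, DepN} → row (5,4) (5,4) (7,1) (7,1)
That's 5 distinct rows out of 16 strategies.

5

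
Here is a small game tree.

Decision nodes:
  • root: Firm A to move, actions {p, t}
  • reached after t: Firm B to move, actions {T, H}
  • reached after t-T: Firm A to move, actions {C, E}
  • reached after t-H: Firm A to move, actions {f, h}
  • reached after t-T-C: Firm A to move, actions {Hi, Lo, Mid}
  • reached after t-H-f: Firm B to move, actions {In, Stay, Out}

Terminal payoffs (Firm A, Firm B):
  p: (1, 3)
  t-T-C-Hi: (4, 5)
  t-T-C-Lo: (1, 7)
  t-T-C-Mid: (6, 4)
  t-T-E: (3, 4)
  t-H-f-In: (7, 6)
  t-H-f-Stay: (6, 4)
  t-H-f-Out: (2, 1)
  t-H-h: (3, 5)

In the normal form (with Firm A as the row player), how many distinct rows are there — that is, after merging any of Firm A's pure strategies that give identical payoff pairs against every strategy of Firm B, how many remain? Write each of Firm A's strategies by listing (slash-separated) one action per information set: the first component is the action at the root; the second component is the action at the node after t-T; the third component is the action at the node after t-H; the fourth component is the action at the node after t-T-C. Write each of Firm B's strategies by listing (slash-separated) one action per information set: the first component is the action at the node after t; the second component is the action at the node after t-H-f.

Firm A has 24 pure strategies: p/C/f/Hi, p/C/f/Lo, p/C/f/Mid, p/C/h/Hi, p/C/h/Lo, p/C/h/Mid, p/E/f/Hi, p/E/f/Lo, p/E/f/Mid, p/E/h/Hi, p/E/h/Lo, p/E/h/Mid, t/C/f/Hi, t/C/f/Lo, t/C/f/Mid, t/C/h/Hi, t/C/h/Lo, t/C/h/Mid, t/E/f/Hi, t/E/f/Lo, t/E/f/Mid, t/E/h/Hi, t/E/h/Lo, t/E/h/Mid. Columns: T/In, T/Stay, T/Out, H/In, H/Stay, H/Out.
{p/C/f/Hi, p/C/f/Lo, p/C/f/Mid, p/C/h/Hi, p/C/h/Lo, p/C/h/Mid, p/E/f/Hi, p/E/f/Lo, p/E/f/Mid, p/E/h/Hi, p/E/h/Lo, p/E/h/Mid} → row (1,3) (1,3) (1,3) (1,3) (1,3) (1,3)
{t/C/f/Hi} → row (4,5) (4,5) (4,5) (7,6) (6,4) (2,1)
{t/C/f/Lo} → row (1,7) (1,7) (1,7) (7,6) (6,4) (2,1)
{t/C/f/Mid} → row (6,4) (6,4) (6,4) (7,6) (6,4) (2,1)
{t/C/h/Hi} → row (4,5) (4,5) (4,5) (3,5) (3,5) (3,5)
{t/C/h/Lo} → row (1,7) (1,7) (1,7) (3,5) (3,5) (3,5)
{t/C/h/Mid} → row (6,4) (6,4) (6,4) (3,5) (3,5) (3,5)
{t/E/f/Hi, t/E/f/Lo, t/E/f/Mid} → row (3,4) (3,4) (3,4) (7,6) (6,4) (2,1)
{t/E/h/Hi, t/E/h/Lo, t/E/h/Mid} → row (3,4) (3,4) (3,4) (3,5) (3,5) (3,5)
That's 9 distinct rows out of 24 strategies.

9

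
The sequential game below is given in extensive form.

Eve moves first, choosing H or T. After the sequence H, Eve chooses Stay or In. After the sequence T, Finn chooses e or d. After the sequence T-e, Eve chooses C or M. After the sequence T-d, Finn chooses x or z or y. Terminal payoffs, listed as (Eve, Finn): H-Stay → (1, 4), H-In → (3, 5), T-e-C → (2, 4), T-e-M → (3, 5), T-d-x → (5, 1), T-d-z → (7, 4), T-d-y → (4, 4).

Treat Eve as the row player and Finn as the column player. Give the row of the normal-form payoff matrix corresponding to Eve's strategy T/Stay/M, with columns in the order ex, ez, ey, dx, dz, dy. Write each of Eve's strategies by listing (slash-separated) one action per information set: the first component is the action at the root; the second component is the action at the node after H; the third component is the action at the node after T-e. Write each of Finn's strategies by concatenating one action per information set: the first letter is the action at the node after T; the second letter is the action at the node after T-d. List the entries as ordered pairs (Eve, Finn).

(3,5) (3,5) (3,5) (5,1) (7,4) (4,4)

vs ex: Eve plays T → Finn plays e at [T] → Eve plays M at [T-e] → (3, 5)
vs ez: Eve plays T → Finn plays e at [T] → Eve plays M at [T-e] → (3, 5)
vs ey: Eve plays T → Finn plays e at [T] → Eve plays M at [T-e] → (3, 5)
vs dx: Eve plays T → Finn plays d at [T] → Finn plays x at [T-d] → (5, 1)
vs dz: Eve plays T → Finn plays d at [T] → Finn plays z at [T-d] → (7, 4)
vs dy: Eve plays T → Finn plays d at [T] → Finn plays y at [T-d] → (4, 4)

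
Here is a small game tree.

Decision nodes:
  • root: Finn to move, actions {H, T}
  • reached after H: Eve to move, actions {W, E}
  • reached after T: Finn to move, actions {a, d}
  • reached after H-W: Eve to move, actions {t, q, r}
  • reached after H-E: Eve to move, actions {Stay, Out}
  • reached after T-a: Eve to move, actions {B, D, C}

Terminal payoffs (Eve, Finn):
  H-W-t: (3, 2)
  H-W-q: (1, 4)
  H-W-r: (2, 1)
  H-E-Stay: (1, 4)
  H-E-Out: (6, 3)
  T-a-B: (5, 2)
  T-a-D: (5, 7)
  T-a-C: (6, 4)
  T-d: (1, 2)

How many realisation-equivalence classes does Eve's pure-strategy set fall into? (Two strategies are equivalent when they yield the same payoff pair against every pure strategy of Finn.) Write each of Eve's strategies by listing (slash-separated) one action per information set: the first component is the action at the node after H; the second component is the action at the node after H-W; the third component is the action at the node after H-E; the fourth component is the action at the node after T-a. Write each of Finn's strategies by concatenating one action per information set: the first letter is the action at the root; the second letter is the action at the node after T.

12

Eve has 36 pure strategies: W/t/Stay/B, W/t/Stay/D, W/t/Stay/C, W/t/Out/B, W/t/Out/D, W/t/Out/C, W/q/Stay/B, W/q/Stay/D, W/q/Stay/C, W/q/Out/B, W/q/Out/D, W/q/Out/C, W/r/Stay/B, W/r/Stay/D, W/r/Stay/C, W/r/Out/B, W/r/Out/D, W/r/Out/C, E/t/Stay/B, E/t/Stay/D, E/t/Stay/C, E/t/Out/B, E/t/Out/D, E/t/Out/C, E/q/Stay/B, E/q/Stay/D, E/q/Stay/C, E/q/Out/B, E/q/Out/D, E/q/Out/C, E/r/Stay/B, E/r/Stay/D, E/r/Stay/C, E/r/Out/B, E/r/Out/D, E/r/Out/C. Columns: Ha, Hd, Ta, Td.
{W/t/Stay/B, W/t/Out/B} → row (3,2) (3,2) (5,2) (1,2)
{W/t/Stay/D, W/t/Out/D} → row (3,2) (3,2) (5,7) (1,2)
{W/t/Stay/C, W/t/Out/C} → row (3,2) (3,2) (6,4) (1,2)
{W/q/Stay/B, W/q/Out/B, E/t/Stay/B, E/q/Stay/B, E/r/Stay/B} → row (1,4) (1,4) (5,2) (1,2)
{W/q/Stay/D, W/q/Out/D, E/t/Stay/D, E/q/Stay/D, E/r/Stay/D} → row (1,4) (1,4) (5,7) (1,2)
{W/q/Stay/C, W/q/Out/C, E/t/Stay/C, E/q/Stay/C, E/r/Stay/C} → row (1,4) (1,4) (6,4) (1,2)
{W/r/Stay/B, W/r/Out/B} → row (2,1) (2,1) (5,2) (1,2)
{W/r/Stay/D, W/r/Out/D} → row (2,1) (2,1) (5,7) (1,2)
{W/r/Stay/C, W/r/Out/C} → row (2,1) (2,1) (6,4) (1,2)
{E/t/Out/B, E/q/Out/B, E/r/Out/B} → row (6,3) (6,3) (5,2) (1,2)
{E/t/Out/D, E/q/Out/D, E/r/Out/D} → row (6,3) (6,3) (5,7) (1,2)
{E/t/Out/C, E/q/Out/C, E/r/Out/C} → row (6,3) (6,3) (6,4) (1,2)
That's 12 distinct rows out of 36 strategies.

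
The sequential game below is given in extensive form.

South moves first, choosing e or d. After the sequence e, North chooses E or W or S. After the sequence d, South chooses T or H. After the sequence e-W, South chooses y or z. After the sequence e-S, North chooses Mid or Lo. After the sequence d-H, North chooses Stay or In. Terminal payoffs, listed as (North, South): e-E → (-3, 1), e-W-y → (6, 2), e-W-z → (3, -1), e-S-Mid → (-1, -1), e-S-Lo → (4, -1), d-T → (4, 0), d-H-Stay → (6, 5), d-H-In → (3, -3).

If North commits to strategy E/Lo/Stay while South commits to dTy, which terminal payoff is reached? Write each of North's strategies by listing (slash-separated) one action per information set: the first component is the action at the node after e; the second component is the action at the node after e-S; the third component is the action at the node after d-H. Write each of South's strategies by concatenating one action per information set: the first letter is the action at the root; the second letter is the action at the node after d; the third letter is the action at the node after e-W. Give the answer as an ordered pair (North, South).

(4, 0)

Trace the play path from the root:
  South plays d
  South plays T at [d]
→ terminal payoff (4, 0).
(North's choice at the node after e is never reached on this path, so it doesn't affect the outcome.)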